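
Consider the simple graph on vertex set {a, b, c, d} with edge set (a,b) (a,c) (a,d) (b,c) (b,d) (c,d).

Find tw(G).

3

A width-3 tree decomposition is:
Bags: B1 = {a, b, c, d}
Tree: (single bag)
With just one bag of size 4, the width is 4 − 1 = 3, so tw(G) ≤ 3. Conversely, {a, b, c, d} is a clique of size 4, and the vertices of any clique must share a bag in every tree decomposition; so some bag has ≥ 4 vertices and tw(G) ≥ 3. Hence tw(G) = 3 exactly.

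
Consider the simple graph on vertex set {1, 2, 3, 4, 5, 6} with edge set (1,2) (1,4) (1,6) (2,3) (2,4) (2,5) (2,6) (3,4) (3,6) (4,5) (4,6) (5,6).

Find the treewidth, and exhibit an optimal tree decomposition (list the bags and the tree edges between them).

Treewidth 3.
One optimal decomposition is:
Bags: B1 = {2, 3, 4, 6}  B2 = {2, 4, 5, 6}  B3 = {1, 2, 4, 6}
Tree: B1–B2, B2–B3

Every bag has size at most 4, so the width is 4 − 1 = 3 and tw(G) ≤ 3. For the lower bound, the 4 vertices {1, 2, 4, 6} are pairwise adjacent, and any tree decomposition puts a clique entirely inside one bag — forcing width ≥ 3. Therefore the treewidth is 3.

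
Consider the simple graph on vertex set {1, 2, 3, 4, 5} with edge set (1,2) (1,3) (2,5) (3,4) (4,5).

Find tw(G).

2

A width-2 tree decomposition is:
Bags: B1 = {1, 3, 4}  B2 = {1, 4, 5}  B3 = {1, 2, 5}
Tree: B1–B2, B2–B3
The largest bag has 3 vertices, giving width 2; this decomposition certifies tw(G) ≤ 2. For the lower bound, G contains the cycle 1–3–4–5–2–1, so G is not a forest; only forests have treewidth ≤ 1, hence tw(G) ≥ 2. The upper and lower bounds meet at 2, so that is the treewidth.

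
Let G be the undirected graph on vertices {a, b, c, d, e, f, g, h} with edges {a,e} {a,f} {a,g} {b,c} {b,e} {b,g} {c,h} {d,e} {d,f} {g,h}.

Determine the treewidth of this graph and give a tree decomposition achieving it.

Treewidth 2.
Bags: B1 = {a, d, f}  B2 = {a, d, e}  B3 = {a, e, g}  B4 = {b, e, g}  B5 = {b, g, h}  B6 = {b, c, h}
Tree: B1–B2, B2–B3, B3–B4, B4–B5, B5–B6

The largest bag has 3 vertices, giving width 2; this decomposition certifies tw(G) ≤ 2. For the lower bound, G contains the cycle f–d–e–a–f, so G is not a forest; only forests have treewidth ≤ 1, hence tw(G) ≥ 2. Combining the bounds, tw(G) = 2.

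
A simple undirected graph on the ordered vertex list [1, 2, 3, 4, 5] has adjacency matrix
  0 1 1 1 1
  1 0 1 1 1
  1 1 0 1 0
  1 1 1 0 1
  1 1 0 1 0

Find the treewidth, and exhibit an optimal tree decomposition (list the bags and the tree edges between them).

The largest bag has 4 vertices, giving width 3; this decomposition certifies tw(G) ≤ 3. On the other hand G contains the 4-clique {1, 2, 3, 4}. A clique must lie in a single bag of any decomposition, so no decomposition can have width below 3. Combining the bounds, tw(G) = 3.

Treewidth 3.
Bags: B1 = {1, 2, 3, 4}  B2 = {1, 2, 4, 5}
Tree: B1–B2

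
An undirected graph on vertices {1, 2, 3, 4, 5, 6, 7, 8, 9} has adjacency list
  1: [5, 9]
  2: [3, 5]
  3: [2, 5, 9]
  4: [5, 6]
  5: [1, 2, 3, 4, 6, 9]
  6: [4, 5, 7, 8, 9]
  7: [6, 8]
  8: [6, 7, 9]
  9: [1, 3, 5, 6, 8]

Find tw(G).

A width-2 tree decomposition is:
Bags: B1 = {6, 8, 9}  B2 = {5, 6, 9}  B3 = {3, 5, 9}  B4 = {1, 5, 9}  B5 = {4, 5, 6}  B6 = {6, 7, 8}  B7 = {2, 3, 5}
Tree: B1–B2, B2–B3, B3–B4, B2–B5, B1–B6, B3–B7
The largest bag has 3 vertices, giving width 2; this decomposition certifies tw(G) ≤ 2. Conversely, {6, 8, 9} is a clique of size 3, and the vertices of any clique must share a bag in every tree decomposition; so some bag has ≥ 3 vertices and tw(G) ≥ 2. Hence tw(G) = 2 exactly.

2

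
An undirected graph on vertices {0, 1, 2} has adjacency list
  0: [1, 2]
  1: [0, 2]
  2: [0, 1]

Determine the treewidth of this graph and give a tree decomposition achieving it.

Treewidth 2.
One optimal decomposition is:
Bags: B1 = {0, 1, 2}
Tree: (single bag)

With just one bag of size 3, the width is 3 − 1 = 2, so tw(G) ≤ 2. On the other hand G contains the 3-clique {0, 1, 2}. A clique must lie in a single bag of any decomposition, so no decomposition can have width below 2. Combining the bounds, tw(G) = 2.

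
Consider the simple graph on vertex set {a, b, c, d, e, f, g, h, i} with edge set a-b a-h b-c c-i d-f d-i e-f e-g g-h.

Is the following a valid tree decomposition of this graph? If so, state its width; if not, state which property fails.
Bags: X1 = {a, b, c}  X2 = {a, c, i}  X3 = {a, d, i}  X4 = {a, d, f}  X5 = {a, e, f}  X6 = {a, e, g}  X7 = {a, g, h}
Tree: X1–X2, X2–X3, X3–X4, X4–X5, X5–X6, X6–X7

Yes; width 2.

Every vertex of G appears in some bag (union = {a, b, c, d, e, f, g, h, i}); every edge is covered by a bag; and for each vertex v the set of bags containing v is connected in the bag tree. The decomposition is therefore valid. The largest bag has 3 vertices, so the width is 2.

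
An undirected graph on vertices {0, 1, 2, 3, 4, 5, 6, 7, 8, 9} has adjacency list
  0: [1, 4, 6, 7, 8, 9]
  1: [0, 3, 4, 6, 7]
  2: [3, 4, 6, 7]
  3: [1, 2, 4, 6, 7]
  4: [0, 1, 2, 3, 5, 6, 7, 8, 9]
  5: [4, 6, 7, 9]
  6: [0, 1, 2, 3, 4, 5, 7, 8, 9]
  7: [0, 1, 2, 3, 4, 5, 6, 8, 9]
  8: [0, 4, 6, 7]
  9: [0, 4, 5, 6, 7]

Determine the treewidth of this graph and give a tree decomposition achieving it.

Each bag holds 5 vertices, so the decomposition has width 4, which upper-bounds the treewidth. On the other hand G contains the 5-clique {0, 4, 6, 7, 8}. A clique must lie in a single bag of any decomposition, so no decomposition can have width below 4. The upper and lower bounds meet at 4, so that is the treewidth.

Treewidth 4.
One optimal decomposition is:
Bags: B1 = {0, 1, 4, 6, 7}  B2 = {0, 4, 6, 7, 9}  B3 = {4, 5, 6, 7, 9}  B4 = {0, 4, 6, 7, 8}  B5 = {1, 3, 4, 6, 7}  B6 = {2, 3, 4, 6, 7}
Tree: B1–B2, B2–B3, B2–B4, B1–B5, B5–B6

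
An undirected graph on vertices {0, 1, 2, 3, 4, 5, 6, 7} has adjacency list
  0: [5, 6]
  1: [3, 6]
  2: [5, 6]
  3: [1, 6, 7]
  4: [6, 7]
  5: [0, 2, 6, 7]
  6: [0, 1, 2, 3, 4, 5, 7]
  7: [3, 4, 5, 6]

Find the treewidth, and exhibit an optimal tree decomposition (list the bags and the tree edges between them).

Treewidth 2.
Bags: B1 = {4, 6, 7}  B2 = {5, 6, 7}  B3 = {2, 5, 6}  B4 = {0, 5, 6}  B5 = {3, 6, 7}  B6 = {1, 3, 6}
Tree: B1–B2, B2–B3, B3–B4, B2–B5, B5–B6

Each bag holds 3 vertices, so the decomposition has width 2, which upper-bounds the treewidth. On the other hand G contains the 3-clique {1, 3, 6}. A clique must lie in a single bag of any decomposition, so no decomposition can have width below 2. Combining the bounds, tw(G) = 2.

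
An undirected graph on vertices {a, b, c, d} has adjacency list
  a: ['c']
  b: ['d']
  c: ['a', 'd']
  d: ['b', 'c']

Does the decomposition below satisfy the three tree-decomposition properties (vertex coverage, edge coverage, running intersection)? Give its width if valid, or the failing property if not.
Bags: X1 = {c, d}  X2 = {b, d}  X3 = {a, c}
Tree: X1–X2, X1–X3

Checking the three conditions: (i) the bags cover all of {a, b, c, d}; (ii) for each edge, some bag contains both endpoints; (iii) the bags containing any fixed vertex form a subtree. All hold, so the decomposition is valid with width 2 − 1 = 1.

Yes; width 1.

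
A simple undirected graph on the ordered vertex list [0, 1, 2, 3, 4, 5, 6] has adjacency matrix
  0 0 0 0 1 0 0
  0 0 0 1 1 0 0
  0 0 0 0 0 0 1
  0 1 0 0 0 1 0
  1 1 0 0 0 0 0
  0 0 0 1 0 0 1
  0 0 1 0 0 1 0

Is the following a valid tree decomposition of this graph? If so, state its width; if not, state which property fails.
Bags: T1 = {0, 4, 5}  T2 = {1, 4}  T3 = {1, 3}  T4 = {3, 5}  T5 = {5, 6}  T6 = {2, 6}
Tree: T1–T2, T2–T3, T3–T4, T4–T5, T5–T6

A tree decomposition must satisfy three properties: every vertex lies in some bag; for every edge, both endpoints lie together in some bag; and for every vertex, the bags containing it form a connected subtree. Here bags containing vertex 5 are not connected in the tree, so the decomposition is invalid.

No — bags containing vertex 5 are not connected in the tree.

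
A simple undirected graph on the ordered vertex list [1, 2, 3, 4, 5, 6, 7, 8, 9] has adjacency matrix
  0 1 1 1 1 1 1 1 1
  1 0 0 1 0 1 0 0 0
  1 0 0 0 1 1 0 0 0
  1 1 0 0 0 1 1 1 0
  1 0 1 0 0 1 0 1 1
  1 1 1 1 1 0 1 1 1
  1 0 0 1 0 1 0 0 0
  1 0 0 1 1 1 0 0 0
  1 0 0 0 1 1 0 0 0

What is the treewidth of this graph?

A width-3 tree decomposition is:
Bags: B1 = {1, 4, 6, 8}  B2 = {1, 4, 6, 7}  B3 = {1, 5, 6, 8}  B4 = {1, 2, 4, 6}  B5 = {1, 3, 5, 6}  B6 = {1, 5, 6, 9}
Tree: B1–B2, B1–B3, B1–B4, B3–B5, B5–B6
Each bag holds 4 vertices, so the decomposition has width 3, which upper-bounds the treewidth. Conversely, {1, 5, 6, 9} is a clique of size 4, and the vertices of any clique must share a bag in every tree decomposition; so some bag has ≥ 4 vertices and tw(G) ≥ 3. The upper and lower bounds meet at 3, so that is the treewidth.

3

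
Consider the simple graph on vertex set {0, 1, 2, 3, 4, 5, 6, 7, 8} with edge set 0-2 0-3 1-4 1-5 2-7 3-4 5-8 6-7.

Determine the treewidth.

1

A width-1 tree decomposition is:
Bags: B1 = {5, 8}  B2 = {1, 5}  B3 = {1, 4}  B4 = {3, 4}  B5 = {0, 3}  B6 = {0, 2}  B7 = {2, 7}  B8 = {6, 7}
Tree: B1–B2, B2–B3, B3–B4, B4–B5, B5–B6, B6–B7, B7–B8
The largest bag has 2 vertices, giving width 1; this decomposition certifies tw(G) ≤ 1. Any graph with an edge has treewidth ≥ 1, and G has the edge 8–5. Therefore the treewidth is 1.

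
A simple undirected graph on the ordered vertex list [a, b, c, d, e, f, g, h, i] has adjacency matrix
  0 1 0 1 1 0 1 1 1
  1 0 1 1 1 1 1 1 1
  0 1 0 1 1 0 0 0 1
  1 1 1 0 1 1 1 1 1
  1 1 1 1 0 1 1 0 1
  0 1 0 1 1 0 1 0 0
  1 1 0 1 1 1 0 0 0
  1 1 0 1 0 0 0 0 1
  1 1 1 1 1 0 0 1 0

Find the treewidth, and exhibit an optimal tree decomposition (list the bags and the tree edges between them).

Treewidth 4.
Bags: B1 = {a, b, d, e, g}  B2 = {a, b, d, e, i}  B3 = {a, b, d, h, i}  B4 = {b, c, d, e, i}  B5 = {b, d, e, f, g}
Tree: B1–B2, B2–B3, B2–B4, B1–B5

The largest bag has 5 vertices, giving width 4; this decomposition certifies tw(G) ≤ 4. For the lower bound, the 5 vertices {b, d, e, f, g} are pairwise adjacent, and any tree decomposition puts a clique entirely inside one bag — forcing width ≥ 4. The upper and lower bounds meet at 4, so that is the treewidth.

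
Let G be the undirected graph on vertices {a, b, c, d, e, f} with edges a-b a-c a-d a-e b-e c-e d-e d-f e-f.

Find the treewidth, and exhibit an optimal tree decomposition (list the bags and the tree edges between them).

Treewidth 2.
Bags: B1 = {a, d, e}  B2 = {a, b, e}  B3 = {d, e, f}  B4 = {a, c, e}
Tree: B1–B2, B1–B3, B1–B4

Each bag holds 3 vertices, so the decomposition has width 2, which upper-bounds the treewidth. For the lower bound, the 3 vertices {a, d, e} are pairwise adjacent, and any tree decomposition puts a clique entirely inside one bag — forcing width ≥ 2. The upper and lower bounds meet at 2, so that is the treewidth.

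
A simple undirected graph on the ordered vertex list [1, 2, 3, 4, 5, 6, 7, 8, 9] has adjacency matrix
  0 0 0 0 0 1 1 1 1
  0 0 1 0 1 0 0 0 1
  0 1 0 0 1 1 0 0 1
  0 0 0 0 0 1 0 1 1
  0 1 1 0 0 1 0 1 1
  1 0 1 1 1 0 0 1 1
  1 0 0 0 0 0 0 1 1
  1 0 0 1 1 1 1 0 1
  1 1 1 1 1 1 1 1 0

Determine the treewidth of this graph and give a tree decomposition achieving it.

Each bag holds 4 vertices, so the decomposition has width 3, which upper-bounds the treewidth. Conversely, {2, 3, 5, 9} is a clique of size 4, and the vertices of any clique must share a bag in every tree decomposition; so some bag has ≥ 4 vertices and tw(G) ≥ 3. Hence tw(G) = 3 exactly.

Treewidth 3.
One such decomposition:
Bags: B1 = {5, 6, 8, 9}  B2 = {3, 5, 6, 9}  B3 = {1, 6, 8, 9}  B4 = {1, 7, 8, 9}  B5 = {2, 3, 5, 9}  B6 = {4, 6, 8, 9}
Tree: B1–B2, B1–B3, B3–B4, B2–B5, B3–B6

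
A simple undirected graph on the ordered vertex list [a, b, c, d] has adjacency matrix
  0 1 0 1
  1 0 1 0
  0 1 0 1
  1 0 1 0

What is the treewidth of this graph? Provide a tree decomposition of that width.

Each bag holds 3 vertices, so the decomposition has width 2, which upper-bounds the treewidth. For the lower bound, G contains the cycle b–c–d–a–b, so G is not a forest; only forests have treewidth ≤ 1, hence tw(G) ≥ 2. Therefore the treewidth is 2.

Treewidth 2.
Bags: B1 = {b, c, d}  B2 = {a, b, d}
Tree: B1–B2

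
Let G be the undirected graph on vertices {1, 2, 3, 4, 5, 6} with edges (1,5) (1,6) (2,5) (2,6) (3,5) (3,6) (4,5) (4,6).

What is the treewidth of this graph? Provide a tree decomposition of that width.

Treewidth 2.
One such decomposition:
Bags: B1 = {2, 5, 6}  B2 = {3, 5, 6}  B3 = {4, 5, 6}  B4 = {1, 5, 6}
Tree: B1–B2, B2–B3, B3–B4

Every bag has size at most 3, so the width is 3 − 1 = 2 and tw(G) ≤ 2. For the lower bound, G contains the cycle 5–2–6–3–5, so G is not a forest; only forests have treewidth ≤ 1, hence tw(G) ≥ 2. The upper and lower bounds meet at 2, so that is the treewidth.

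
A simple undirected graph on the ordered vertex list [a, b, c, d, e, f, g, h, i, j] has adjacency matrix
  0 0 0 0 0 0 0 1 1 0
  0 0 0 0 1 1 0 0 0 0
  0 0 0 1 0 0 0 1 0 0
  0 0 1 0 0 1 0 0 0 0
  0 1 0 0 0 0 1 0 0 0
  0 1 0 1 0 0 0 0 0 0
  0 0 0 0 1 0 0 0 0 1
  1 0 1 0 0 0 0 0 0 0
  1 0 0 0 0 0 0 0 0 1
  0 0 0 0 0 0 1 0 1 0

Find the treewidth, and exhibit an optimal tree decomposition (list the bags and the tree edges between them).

Each bag holds 3 vertices, so the decomposition has width 2, which upper-bounds the treewidth. Since j–i–a–h–c–d–f–b–e–g–j is a cycle in G, G is not acyclic. Forests are exactly the graphs of treewidth ≤ 1, so tw(G) ≥ 2. Therefore the treewidth is 2.

Treewidth 2.
One such decomposition:
Bags: B1 = {a, i, j}  B2 = {a, h, j}  B3 = {c, h, j}  B4 = {c, d, j}  B5 = {d, f, j}  B6 = {b, f, j}  B7 = {b, e, j}  B8 = {e, g, j}
Tree: B1–B2, B2–B3, B3–B4, B4–B5, B5–B6, B6–B7, B7–B8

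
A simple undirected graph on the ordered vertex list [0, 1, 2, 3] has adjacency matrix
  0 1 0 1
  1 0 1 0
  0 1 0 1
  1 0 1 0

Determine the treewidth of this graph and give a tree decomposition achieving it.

Treewidth 2.
One optimal decomposition is:
Bags: B1 = {0, 1, 2}  B2 = {0, 2, 3}
Tree: B1–B2

Every bag has size at most 3, so the width is 3 − 1 = 2 and tw(G) ≤ 2. The edges 0–1–2–3–0 form a cycle, so G is not a tree and its treewidth is at least 2. Hence tw(G) = 2 exactly.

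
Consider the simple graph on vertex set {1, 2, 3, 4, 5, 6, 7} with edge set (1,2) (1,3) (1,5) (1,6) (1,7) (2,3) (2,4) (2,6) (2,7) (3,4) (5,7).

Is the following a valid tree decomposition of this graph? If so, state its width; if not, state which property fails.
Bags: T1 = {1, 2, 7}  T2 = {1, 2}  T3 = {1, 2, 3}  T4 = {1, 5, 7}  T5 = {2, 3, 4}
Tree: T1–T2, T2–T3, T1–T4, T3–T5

A tree decomposition must satisfy three properties: every vertex lies in some bag; for every edge, both endpoints lie together in some bag; and for every vertex, the bags containing it form a connected subtree. Here vertex 6 appears in no bag, so the decomposition is invalid.

No — vertex 6 appears in no bag.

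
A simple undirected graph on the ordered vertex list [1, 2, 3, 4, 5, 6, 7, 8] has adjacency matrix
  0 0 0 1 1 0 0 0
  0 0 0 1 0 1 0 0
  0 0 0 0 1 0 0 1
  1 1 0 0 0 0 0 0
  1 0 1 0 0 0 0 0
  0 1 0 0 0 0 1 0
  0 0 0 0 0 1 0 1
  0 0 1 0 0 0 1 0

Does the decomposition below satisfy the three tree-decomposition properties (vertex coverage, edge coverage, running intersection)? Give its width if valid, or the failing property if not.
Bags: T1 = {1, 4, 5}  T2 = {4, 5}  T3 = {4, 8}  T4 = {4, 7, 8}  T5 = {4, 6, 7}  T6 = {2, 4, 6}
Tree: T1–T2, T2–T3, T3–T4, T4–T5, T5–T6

A tree decomposition must satisfy three properties: every vertex lies in some bag; for every edge, both endpoints lie together in some bag; and for every vertex, the bags containing it form a connected subtree. Here vertex 3 appears in no bag, so the decomposition is invalid.

No — vertex 3 appears in no bag.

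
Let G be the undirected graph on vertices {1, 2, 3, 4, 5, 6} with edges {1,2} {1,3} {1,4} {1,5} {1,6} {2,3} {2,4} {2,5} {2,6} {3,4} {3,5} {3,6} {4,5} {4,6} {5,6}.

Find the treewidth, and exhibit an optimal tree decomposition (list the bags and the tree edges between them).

Treewidth 5.
One optimal decomposition is:
Bags: B1 = {1, 2, 3, 4, 5, 6}
Tree: (single bag)

With just one bag of size 6, the width is 6 − 1 = 5, so tw(G) ≤ 5. On the other hand G contains the 6-clique {1, 2, 3, 4, 5, 6}. A clique must lie in a single bag of any decomposition, so no decomposition can have width below 5. Therefore the treewidth is 5.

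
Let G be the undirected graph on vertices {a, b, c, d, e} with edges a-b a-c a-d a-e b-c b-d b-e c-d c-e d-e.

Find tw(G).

4

A width-4 tree decomposition is:
Bags: B1 = {a, b, c, d, e}
Tree: (single bag)
With just one bag of size 5, the width is 5 − 1 = 4, so tw(G) ≤ 4. Conversely, {a, b, c, d, e} is a clique of size 5, and the vertices of any clique must share a bag in every tree decomposition; so some bag has ≥ 5 vertices and tw(G) ≥ 4. The upper and lower bounds meet at 4, so that is the treewidth.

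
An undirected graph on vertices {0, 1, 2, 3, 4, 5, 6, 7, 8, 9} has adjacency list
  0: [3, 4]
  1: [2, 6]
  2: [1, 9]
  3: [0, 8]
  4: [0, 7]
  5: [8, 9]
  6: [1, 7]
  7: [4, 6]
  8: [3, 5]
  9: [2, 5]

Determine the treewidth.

A width-2 tree decomposition is:
Bags: B1 = {1, 2, 6}  B2 = {2, 6, 9}  B3 = {5, 6, 9}  B4 = {5, 6, 8}  B5 = {3, 6, 8}  B6 = {0, 3, 6}  B7 = {0, 4, 6}  B8 = {4, 6, 7}
Tree: B1–B2, B2–B3, B3–B4, B4–B5, B5–B6, B6–B7, B7–B8
The largest bag has 3 vertices, giving width 2; this decomposition certifies tw(G) ≤ 2. The edges 6–1–2–9–5–8–3–0–4–7–6 form a cycle, so G is not a tree and its treewidth is at least 2. Therefore the treewidth is 2.

2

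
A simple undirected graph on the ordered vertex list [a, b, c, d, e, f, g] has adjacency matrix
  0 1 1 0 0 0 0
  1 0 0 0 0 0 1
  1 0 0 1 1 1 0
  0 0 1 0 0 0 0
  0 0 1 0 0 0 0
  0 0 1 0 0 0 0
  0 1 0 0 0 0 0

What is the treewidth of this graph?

A width-1 tree decomposition is:
Bags: B1 = {a, c}  B2 = {c, d}  B3 = {c, f}  B4 = {c, e}  B5 = {a, b}  B6 = {b, g}
Tree: B1–B2, B1–B3, B3–B4, B1–B5, B5–B6
Each bag holds 2 vertices, so the decomposition has width 1, which upper-bounds the treewidth. Since G has at least one edge (e.g. a–c), it is not an edgeless graph, so tw(G) ≥ 1. Combining the bounds, tw(G) = 1.

1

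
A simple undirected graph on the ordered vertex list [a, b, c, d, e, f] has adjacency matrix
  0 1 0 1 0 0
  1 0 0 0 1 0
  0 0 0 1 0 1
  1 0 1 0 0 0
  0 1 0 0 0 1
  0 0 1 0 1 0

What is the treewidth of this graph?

A width-2 tree decomposition is:
Bags: B1 = {a, b, d}  B2 = {b, d, e}  B3 = {d, e, f}  B4 = {c, d, f}
Tree: B1–B2, B2–B3, B3–B4
The largest bag has 3 vertices, giving width 2; this decomposition certifies tw(G) ≤ 2. For the lower bound, G contains the cycle d–a–b–e–f–c–d, so G is not a forest; only forests have treewidth ≤ 1, hence tw(G) ≥ 2. Hence tw(G) = 2 exactly.

2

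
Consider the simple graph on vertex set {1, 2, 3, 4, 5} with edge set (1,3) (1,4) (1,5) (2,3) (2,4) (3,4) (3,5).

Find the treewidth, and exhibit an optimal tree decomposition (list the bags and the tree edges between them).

Treewidth 2.
One optimal decomposition is:
Bags: B1 = {2, 3, 4}  B2 = {1, 3, 4}  B3 = {1, 3, 5}
Tree: B1–B2, B2–B3

Each bag holds 3 vertices, so the decomposition has width 2, which upper-bounds the treewidth. On the other hand G contains the 3-clique {1, 3, 4}. A clique must lie in a single bag of any decomposition, so no decomposition can have width below 2. Combining the bounds, tw(G) = 2.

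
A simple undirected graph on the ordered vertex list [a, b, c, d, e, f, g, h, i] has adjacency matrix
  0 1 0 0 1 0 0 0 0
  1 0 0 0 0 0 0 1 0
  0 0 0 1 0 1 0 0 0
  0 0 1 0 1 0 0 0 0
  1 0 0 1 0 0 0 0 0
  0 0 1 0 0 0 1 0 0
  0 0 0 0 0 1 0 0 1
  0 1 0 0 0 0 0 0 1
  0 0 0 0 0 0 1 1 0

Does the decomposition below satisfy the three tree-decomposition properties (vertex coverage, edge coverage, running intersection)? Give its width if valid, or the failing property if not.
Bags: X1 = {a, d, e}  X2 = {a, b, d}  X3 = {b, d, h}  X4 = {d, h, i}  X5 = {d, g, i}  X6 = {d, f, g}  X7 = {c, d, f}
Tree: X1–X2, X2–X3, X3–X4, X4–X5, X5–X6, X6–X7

Every vertex of G appears in some bag (union = {a, b, c, d, e, f, g, h, i}); every edge is covered by a bag; and for each vertex v the set of bags containing v is connected in the bag tree. The decomposition is therefore valid. The largest bag has 3 vertices, so the width is 2.

Yes; width 2.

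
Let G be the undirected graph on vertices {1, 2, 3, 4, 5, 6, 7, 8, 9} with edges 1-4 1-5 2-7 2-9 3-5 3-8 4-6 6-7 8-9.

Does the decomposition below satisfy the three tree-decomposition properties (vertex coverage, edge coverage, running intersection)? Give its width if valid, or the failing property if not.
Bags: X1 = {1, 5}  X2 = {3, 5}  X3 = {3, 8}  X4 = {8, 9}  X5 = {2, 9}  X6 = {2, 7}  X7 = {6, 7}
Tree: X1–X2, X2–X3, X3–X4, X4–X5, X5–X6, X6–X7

No — vertex 4 appears in no bag.

A tree decomposition must satisfy three properties: every vertex lies in some bag; for every edge, both endpoints lie together in some bag; and for every vertex, the bags containing it form a connected subtree. Here vertex 4 appears in no bag, so the decomposition is invalid.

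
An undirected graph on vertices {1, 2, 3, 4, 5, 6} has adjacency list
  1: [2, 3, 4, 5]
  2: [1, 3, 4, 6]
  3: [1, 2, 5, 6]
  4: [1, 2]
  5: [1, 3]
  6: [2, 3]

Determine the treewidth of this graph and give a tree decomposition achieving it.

Every bag has size at most 3, so the width is 3 − 1 = 2 and tw(G) ≤ 2. For the lower bound, the 3 vertices {1, 2, 3} are pairwise adjacent, and any tree decomposition puts a clique entirely inside one bag — forcing width ≥ 2. Hence tw(G) = 2 exactly.

Treewidth 2.
One such decomposition:
Bags: B1 = {2, 3, 6}  B2 = {1, 2, 3}  B3 = {1, 3, 5}  B4 = {1, 2, 4}
Tree: B1–B2, B2–B3, B2–B4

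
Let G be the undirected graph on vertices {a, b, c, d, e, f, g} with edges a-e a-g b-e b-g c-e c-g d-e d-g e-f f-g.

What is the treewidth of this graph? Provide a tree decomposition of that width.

The largest bag has 3 vertices, giving width 2; this decomposition certifies tw(G) ≤ 2. For the lower bound, G contains the cycle e–b–g–a–e, so G is not a forest; only forests have treewidth ≤ 1, hence tw(G) ≥ 2. The upper and lower bounds meet at 2, so that is the treewidth.

Treewidth 2.
Bags: B1 = {b, e, g}  B2 = {a, e, g}  B3 = {d, e, g}  B4 = {c, e, g}  B5 = {e, f, g}
Tree: B1–B2, B2–B3, B3–B4, B4–B5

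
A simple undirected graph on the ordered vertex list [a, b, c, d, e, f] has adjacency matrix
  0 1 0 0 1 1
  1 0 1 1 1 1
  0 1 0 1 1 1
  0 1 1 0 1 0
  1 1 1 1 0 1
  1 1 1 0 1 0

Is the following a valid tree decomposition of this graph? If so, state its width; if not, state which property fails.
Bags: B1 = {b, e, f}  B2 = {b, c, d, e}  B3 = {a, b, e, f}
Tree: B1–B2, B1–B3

No — edge (c,f) lies in no bag.

A tree decomposition must satisfy three properties: every vertex lies in some bag; for every edge, both endpoints lie together in some bag; and for every vertex, the bags containing it form a connected subtree. Here edge (c,f) lies in no bag, so the decomposition is invalid.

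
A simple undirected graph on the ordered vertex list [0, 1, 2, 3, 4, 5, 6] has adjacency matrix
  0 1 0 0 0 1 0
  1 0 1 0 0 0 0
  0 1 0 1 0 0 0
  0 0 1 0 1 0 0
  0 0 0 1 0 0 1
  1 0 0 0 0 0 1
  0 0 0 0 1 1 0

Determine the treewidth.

2

A width-2 tree decomposition is:
Bags: B1 = {0, 1, 5}  B2 = {1, 2, 5}  B3 = {2, 3, 5}  B4 = {3, 4, 5}  B5 = {4, 5, 6}
Tree: B1–B2, B2–B3, B3–B4, B4–B5
The largest bag has 3 vertices, giving width 2; this decomposition certifies tw(G) ≤ 2. Since 5–0–1–2–3–4–6–5 is a cycle in G, G is not acyclic. Forests are exactly the graphs of treewidth ≤ 1, so tw(G) ≥ 2. Therefore the treewidth is 2.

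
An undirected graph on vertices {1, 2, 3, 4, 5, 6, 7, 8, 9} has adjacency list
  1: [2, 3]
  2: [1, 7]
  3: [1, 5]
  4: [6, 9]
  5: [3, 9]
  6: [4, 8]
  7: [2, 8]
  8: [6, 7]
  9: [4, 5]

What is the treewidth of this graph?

2

A width-2 tree decomposition is:
Bags: B1 = {1, 3, 5}  B2 = {1, 2, 5}  B3 = {2, 5, 7}  B4 = {5, 7, 8}  B5 = {5, 6, 8}  B6 = {4, 5, 6}  B7 = {4, 5, 9}
Tree: B1–B2, B2–B3, B3–B4, B4–B5, B5–B6, B6–B7
Every bag has size at most 3, so the width is 3 − 1 = 2 and tw(G) ≤ 2. Since 5–3–1–2–7–8–6–4–9–5 is a cycle in G, G is not acyclic. Forests are exactly the graphs of treewidth ≤ 1, so tw(G) ≥ 2. Hence tw(G) = 2 exactly.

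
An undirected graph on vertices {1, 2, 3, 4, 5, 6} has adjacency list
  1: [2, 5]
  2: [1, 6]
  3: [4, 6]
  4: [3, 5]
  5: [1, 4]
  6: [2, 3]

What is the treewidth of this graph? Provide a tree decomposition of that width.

Treewidth 2.
One optimal decomposition is:
Bags: B1 = {2, 3, 6}  B2 = {2, 3, 4}  B3 = {2, 4, 5}  B4 = {1, 2, 5}
Tree: B1–B2, B2–B3, B3–B4

Every bag has size at most 3, so the width is 3 − 1 = 2 and tw(G) ≤ 2. Since 2–6–3–4–5–1–2 is a cycle in G, G is not acyclic. Forests are exactly the graphs of treewidth ≤ 1, so tw(G) ≥ 2. The upper and lower bounds meet at 2, so that is the treewidth.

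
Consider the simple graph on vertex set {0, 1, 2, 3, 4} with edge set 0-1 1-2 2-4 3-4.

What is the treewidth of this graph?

1

A width-1 tree decomposition is:
Bags: B1 = {0, 1}  B2 = {1, 2}  B3 = {2, 4}  B4 = {3, 4}
Tree: B1–B2, B2–B3, B3–B4
The largest bag has 2 vertices, giving width 1; this decomposition certifies tw(G) ≤ 1. Any graph with an edge has treewidth ≥ 1, and G has the edge 0–1. Therefore the treewidth is 1.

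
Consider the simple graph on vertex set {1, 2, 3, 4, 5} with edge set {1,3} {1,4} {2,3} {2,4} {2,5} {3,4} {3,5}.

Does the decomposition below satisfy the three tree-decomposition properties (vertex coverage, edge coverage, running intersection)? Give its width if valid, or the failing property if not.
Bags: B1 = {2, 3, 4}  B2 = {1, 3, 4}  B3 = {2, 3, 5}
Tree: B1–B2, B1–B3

Vertex coverage: the bags together contain {1, 2, 3, 4, 5}, the full vertex set. Edge coverage: each edge of G has both endpoints in at least one bag. Running intersection: for every vertex, the bags containing it form a connected subtree. All three properties hold, so this is a valid tree decomposition of width max|bag| − 1 = 2, and hence tw(G) ≤ 2.

Yes; width 2.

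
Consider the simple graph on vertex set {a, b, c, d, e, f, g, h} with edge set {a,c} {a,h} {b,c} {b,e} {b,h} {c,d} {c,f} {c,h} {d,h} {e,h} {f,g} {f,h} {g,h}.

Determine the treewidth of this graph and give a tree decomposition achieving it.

Treewidth 2.
One optimal decomposition is:
Bags: B1 = {c, f, h}  B2 = {a, c, h}  B3 = {b, c, h}  B4 = {c, d, h}  B5 = {f, g, h}  B6 = {b, e, h}
Tree: B1–B2, B1–B3, B2–B4, B1–B5, B3–B6

The largest bag has 3 vertices, giving width 2; this decomposition certifies tw(G) ≤ 2. Conversely, {f, g, h} is a clique of size 3, and the vertices of any clique must share a bag in every tree decomposition; so some bag has ≥ 3 vertices and tw(G) ≥ 2. Hence tw(G) = 2 exactly.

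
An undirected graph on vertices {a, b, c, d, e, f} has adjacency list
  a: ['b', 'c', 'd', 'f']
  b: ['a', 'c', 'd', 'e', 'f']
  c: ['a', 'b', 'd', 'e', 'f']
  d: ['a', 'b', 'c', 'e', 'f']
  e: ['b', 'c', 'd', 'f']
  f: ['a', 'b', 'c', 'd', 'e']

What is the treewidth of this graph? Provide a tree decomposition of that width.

Every bag has size at most 5, so the width is 5 − 1 = 4 and tw(G) ≤ 4. For the lower bound, the 5 vertices {b, c, d, e, f} are pairwise adjacent, and any tree decomposition puts a clique entirely inside one bag — forcing width ≥ 4. Therefore the treewidth is 4.

Treewidth 4.
Bags: B1 = {a, b, c, d, f}  B2 = {b, c, d, e, f}
Tree: B1–B2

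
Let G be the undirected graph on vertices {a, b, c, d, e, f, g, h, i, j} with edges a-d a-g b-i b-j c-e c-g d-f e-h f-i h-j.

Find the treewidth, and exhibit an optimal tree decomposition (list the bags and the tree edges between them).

Treewidth 2.
Bags: B1 = {c, e, h}  B2 = {c, g, h}  B3 = {a, g, h}  B4 = {a, d, h}  B5 = {d, f, h}  B6 = {f, h, i}  B7 = {b, h, i}  B8 = {b, h, j}
Tree: B1–B2, B2–B3, B3–B4, B4–B5, B5–B6, B6–B7, B7–B8

Each bag holds 3 vertices, so the decomposition has width 2, which upper-bounds the treewidth. The edges h–e–c–g–a–d–f–i–b–j–h form a cycle, so G is not a tree and its treewidth is at least 2. Combining the bounds, tw(G) = 2.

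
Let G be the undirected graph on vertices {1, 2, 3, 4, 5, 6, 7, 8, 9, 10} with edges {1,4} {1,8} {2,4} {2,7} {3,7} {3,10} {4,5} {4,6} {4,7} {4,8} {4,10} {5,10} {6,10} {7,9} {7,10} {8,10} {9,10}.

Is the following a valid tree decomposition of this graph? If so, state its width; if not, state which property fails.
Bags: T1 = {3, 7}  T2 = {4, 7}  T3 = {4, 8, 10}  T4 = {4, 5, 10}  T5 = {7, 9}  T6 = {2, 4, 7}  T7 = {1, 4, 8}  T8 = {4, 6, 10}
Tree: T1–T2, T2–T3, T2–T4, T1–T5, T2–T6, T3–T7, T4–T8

No — edge (3,10) lies in no bag.

A tree decomposition must satisfy three properties: every vertex lies in some bag; for every edge, both endpoints lie together in some bag; and for every vertex, the bags containing it form a connected subtree. Here edge (3,10) lies in no bag, so the decomposition is invalid.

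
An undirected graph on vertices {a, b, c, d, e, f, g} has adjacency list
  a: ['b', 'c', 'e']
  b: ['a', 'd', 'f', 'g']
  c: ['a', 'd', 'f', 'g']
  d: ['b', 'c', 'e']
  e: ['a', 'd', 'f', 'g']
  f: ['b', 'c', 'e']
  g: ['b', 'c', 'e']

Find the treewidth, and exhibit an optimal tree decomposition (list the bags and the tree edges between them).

Every bag has size at most 4, so the width is 4 − 1 = 3 and tw(G) ≤ 3. For the lower bound: the 4 vertex sets {c,g}, {d,e}, {b}, {a} are disjoint, each induces a connected subgraph, and every pair is joined by at least one edge of G. Contracting each set to a single vertex therefore yields K_{4} as a minor, and since treewidth is minor-monotone, tw(G) ≥ tw(K_{4}) = 3. The upper and lower bounds meet at 3, so that is the treewidth.

Treewidth 3.
Bags: B1 = {b, c, e, g}  B2 = {b, c, d, e}  B3 = {a, b, c, e}  B4 = {b, c, e, f}
Tree: B1–B2, B2–B3, B3–B4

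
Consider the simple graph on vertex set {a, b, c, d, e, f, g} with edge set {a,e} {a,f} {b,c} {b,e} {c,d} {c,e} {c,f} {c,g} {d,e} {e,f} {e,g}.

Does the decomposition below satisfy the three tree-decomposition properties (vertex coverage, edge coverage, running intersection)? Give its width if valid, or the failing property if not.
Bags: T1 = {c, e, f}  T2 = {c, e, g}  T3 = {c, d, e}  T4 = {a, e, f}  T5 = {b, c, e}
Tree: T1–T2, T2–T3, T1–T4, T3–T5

Checking the three conditions: (i) the bags cover all of {a, b, c, d, e, f, g}; (ii) for each edge, some bag contains both endpoints; (iii) the bags containing any fixed vertex form a subtree. All hold, so the decomposition is valid with width 3 − 1 = 2.

Yes; width 2.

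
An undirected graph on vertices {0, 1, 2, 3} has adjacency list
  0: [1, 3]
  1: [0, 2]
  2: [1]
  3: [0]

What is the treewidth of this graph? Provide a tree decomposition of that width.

Treewidth 1.
One optimal decomposition is:
Bags: B1 = {0, 3}  B2 = {0, 1}  B3 = {1, 2}
Tree: B1–B2, B2–B3

Every bag has size at most 2, so the width is 2 − 1 = 1 and tw(G) ≤ 1. G has an edge, so its treewidth is at least 1. Therefore the treewidth is 1.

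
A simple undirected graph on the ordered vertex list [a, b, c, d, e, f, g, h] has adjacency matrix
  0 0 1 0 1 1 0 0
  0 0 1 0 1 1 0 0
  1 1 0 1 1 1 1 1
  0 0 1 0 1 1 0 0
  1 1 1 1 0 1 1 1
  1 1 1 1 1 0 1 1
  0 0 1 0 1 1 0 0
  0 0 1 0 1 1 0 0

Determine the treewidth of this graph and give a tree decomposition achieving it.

Treewidth 3.
One such decomposition:
Bags: B1 = {c, d, e, f}  B2 = {c, e, f, h}  B3 = {c, e, f, g}  B4 = {a, c, e, f}  B5 = {b, c, e, f}
Tree: B1–B2, B2–B3, B3–B4, B2–B5

The largest bag has 4 vertices, giving width 3; this decomposition certifies tw(G) ≤ 3. For the lower bound, the 4 vertices {c, d, e, f} are pairwise adjacent, and any tree decomposition puts a clique entirely inside one bag — forcing width ≥ 3. Hence tw(G) = 3 exactly.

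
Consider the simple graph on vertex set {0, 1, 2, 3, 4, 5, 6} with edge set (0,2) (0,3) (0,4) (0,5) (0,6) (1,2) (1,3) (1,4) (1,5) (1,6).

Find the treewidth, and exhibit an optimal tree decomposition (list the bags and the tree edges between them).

Treewidth 2.
One such decomposition:
Bags: B1 = {0, 1, 2}  B2 = {0, 1, 6}  B3 = {0, 1, 5}  B4 = {0, 1, 4}  B5 = {0, 1, 3}
Tree: B1–B2, B2–B3, B3–B4, B4–B5

Each bag holds 3 vertices, so the decomposition has width 2, which upper-bounds the treewidth. Since 0–2–1–6–0 is a cycle in G, G is not acyclic. Forests are exactly the graphs of treewidth ≤ 1, so tw(G) ≥ 2. The upper and lower bounds meet at 2, so that is the treewidth.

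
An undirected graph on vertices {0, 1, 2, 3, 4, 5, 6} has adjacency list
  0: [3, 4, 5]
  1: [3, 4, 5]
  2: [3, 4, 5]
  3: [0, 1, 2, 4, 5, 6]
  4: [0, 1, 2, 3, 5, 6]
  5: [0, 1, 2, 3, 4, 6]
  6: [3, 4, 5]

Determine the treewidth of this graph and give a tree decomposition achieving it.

The largest bag has 4 vertices, giving width 3; this decomposition certifies tw(G) ≤ 3. On the other hand G contains the 4-clique {0, 3, 4, 5}. A clique must lie in a single bag of any decomposition, so no decomposition can have width below 3. Combining the bounds, tw(G) = 3.

Treewidth 3.
One optimal decomposition is:
Bags: B1 = {0, 3, 4, 5}  B2 = {1, 3, 4, 5}  B3 = {2, 3, 4, 5}  B4 = {3, 4, 5, 6}
Tree: B1–B2, B2–B3, B1–B4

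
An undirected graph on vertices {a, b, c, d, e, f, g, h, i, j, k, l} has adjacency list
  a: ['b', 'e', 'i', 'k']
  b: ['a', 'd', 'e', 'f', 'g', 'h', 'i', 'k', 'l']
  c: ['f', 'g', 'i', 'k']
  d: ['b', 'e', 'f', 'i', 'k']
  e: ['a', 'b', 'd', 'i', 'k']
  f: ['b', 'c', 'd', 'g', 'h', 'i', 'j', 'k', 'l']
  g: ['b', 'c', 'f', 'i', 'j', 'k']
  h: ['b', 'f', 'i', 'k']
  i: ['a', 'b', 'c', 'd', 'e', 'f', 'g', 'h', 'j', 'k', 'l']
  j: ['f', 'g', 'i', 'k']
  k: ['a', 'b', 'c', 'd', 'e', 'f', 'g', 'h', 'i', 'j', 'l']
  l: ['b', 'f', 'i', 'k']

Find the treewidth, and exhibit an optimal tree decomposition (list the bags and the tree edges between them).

The largest bag has 5 vertices, giving width 4; this decomposition certifies tw(G) ≤ 4. On the other hand G contains the 5-clique {a, b, e, i, k}. A clique must lie in a single bag of any decomposition, so no decomposition can have width below 4. The upper and lower bounds meet at 4, so that is the treewidth.

Treewidth 4.
Bags: B1 = {b, f, g, i, k}  B2 = {b, d, f, i, k}  B3 = {c, f, g, i, k}  B4 = {f, g, i, j, k}  B5 = {b, f, h, i, k}  B6 = {b, d, e, i, k}  B7 = {b, f, i, k, l}  B8 = {a, b, e, i, k}
Tree: B1–B2, B1–B3, B3–B4, B1–B5, B2–B6, B2–B7, B6–B8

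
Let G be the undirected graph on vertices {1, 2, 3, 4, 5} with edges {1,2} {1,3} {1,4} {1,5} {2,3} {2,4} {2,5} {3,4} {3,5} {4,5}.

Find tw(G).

4

A width-4 tree decomposition is:
Bags: B1 = {1, 2, 3, 4, 5}
Tree: (single bag)
With just one bag of size 5, the width is 5 − 1 = 4, so tw(G) ≤ 4. On the other hand G contains the 5-clique {1, 2, 3, 4, 5}. A clique must lie in a single bag of any decomposition, so no decomposition can have width below 4. The upper and lower bounds meet at 4, so that is the treewidth.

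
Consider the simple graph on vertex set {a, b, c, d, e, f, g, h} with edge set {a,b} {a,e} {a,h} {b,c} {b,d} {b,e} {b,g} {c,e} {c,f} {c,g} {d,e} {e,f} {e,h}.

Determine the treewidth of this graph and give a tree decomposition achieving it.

Treewidth 2.
Bags: B1 = {c, e, f}  B2 = {b, c, e}  B3 = {b, d, e}  B4 = {a, b, e}  B5 = {b, c, g}  B6 = {a, e, h}
Tree: B1–B2, B2–B3, B3–B4, B2–B5, B4–B6

The largest bag has 3 vertices, giving width 2; this decomposition certifies tw(G) ≤ 2. Conversely, {b, c, g} is a clique of size 3, and the vertices of any clique must share a bag in every tree decomposition; so some bag has ≥ 3 vertices and tw(G) ≥ 2. Hence tw(G) = 2 exactly.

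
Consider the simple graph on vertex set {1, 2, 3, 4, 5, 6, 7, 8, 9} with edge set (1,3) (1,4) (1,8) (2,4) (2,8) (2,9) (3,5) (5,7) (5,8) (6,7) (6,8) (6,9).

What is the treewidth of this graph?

3

A width-3 tree decomposition is:
Bags: B1 = {1, 3, 4, 5}  B2 = {1, 4, 5, 8}  B3 = {2, 4, 5, 8}  B4 = {2, 5, 7, 8}  B5 = {2, 6, 7, 8}  B6 = {2, 6, 7, 9}
Tree: B1–B2, B2–B3, B3–B4, B4–B5, B5–B6
Every bag has size at most 4, so the width is 4 − 1 = 3 and tw(G) ≤ 3. For the lower bound: the 4 vertex sets {1,3,4}, {5}, {8}, {2,6,7,9} are disjoint, each induces a connected subgraph, and every pair is joined by at least one edge of G. Contracting each set to a single vertex therefore yields K_{4} as a minor, and since treewidth is minor-monotone, tw(G) ≥ tw(K_{4}) = 3. Hence tw(G) = 3 exactly.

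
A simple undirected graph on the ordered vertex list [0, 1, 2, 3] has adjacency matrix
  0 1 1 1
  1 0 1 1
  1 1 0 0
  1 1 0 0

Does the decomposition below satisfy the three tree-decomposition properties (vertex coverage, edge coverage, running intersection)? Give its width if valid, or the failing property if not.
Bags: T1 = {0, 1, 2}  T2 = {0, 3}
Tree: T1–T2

No — edge (1,3) lies in no bag.

A tree decomposition must satisfy three properties: every vertex lies in some bag; for every edge, both endpoints lie together in some bag; and for every vertex, the bags containing it form a connected subtree. Here edge (1,3) lies in no bag, so the decomposition is invalid.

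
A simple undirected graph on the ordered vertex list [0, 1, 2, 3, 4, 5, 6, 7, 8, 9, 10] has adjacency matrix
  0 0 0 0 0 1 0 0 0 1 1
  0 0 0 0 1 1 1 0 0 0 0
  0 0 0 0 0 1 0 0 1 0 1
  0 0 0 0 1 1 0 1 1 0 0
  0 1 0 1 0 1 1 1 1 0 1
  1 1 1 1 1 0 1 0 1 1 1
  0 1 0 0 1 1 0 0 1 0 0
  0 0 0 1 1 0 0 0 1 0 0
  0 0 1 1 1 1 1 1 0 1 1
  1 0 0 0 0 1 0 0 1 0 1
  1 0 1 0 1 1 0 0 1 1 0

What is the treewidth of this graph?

3

A width-3 tree decomposition is:
Bags: B1 = {3, 4, 5, 8}  B2 = {3, 4, 7, 8}  B3 = {4, 5, 8, 10}  B4 = {4, 5, 6, 8}  B5 = {5, 8, 9, 10}  B6 = {0, 5, 9, 10}  B7 = {2, 5, 8, 10}  B8 = {1, 4, 5, 6}
Tree: B1–B2, B1–B3, B1–B4, B3–B5, B5–B6, B3–B7, B4–B8
Each bag holds 4 vertices, so the decomposition has width 3, which upper-bounds the treewidth. On the other hand G contains the 4-clique {0, 5, 9, 10}. A clique must lie in a single bag of any decomposition, so no decomposition can have width below 3. The upper and lower bounds meet at 3, so that is the treewidth.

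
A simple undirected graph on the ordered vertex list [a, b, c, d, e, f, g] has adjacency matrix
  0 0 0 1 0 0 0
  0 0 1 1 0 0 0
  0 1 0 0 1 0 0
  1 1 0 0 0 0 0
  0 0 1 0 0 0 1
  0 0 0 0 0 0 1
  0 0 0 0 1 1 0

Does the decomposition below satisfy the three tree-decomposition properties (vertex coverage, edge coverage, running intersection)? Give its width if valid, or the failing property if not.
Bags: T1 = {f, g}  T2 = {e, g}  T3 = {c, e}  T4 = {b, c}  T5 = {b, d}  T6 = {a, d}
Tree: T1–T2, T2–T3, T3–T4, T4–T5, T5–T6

Vertex coverage: the bags together contain {a, b, c, d, e, f, g}, the full vertex set. Edge coverage: each edge of G has both endpoints in at least one bag. Running intersection: for every vertex, the bags containing it form a connected subtree. All three properties hold, so this is a valid tree decomposition of width max|bag| − 1 = 1, and hence tw(G) ≤ 1.

Yes; width 1.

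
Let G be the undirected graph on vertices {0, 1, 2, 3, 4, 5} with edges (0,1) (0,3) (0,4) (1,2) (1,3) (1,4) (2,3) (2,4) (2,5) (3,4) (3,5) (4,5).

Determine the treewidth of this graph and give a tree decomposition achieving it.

Each bag holds 4 vertices, so the decomposition has width 3, which upper-bounds the treewidth. Conversely, {0, 1, 3, 4} is a clique of size 4, and the vertices of any clique must share a bag in every tree decomposition; so some bag has ≥ 4 vertices and tw(G) ≥ 3. Therefore the treewidth is 3.

Treewidth 3.
Bags: B1 = {1, 2, 3, 4}  B2 = {2, 3, 4, 5}  B3 = {0, 1, 3, 4}
Tree: B1–B2, B1–B3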